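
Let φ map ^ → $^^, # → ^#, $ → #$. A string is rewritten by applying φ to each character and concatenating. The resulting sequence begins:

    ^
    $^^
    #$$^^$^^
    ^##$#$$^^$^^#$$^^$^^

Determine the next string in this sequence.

Rewriting the 20 symbols of ^##$#$$^^$^^#$$^^$^^ one by one yields $^^ ^# ^# #$ ^# #$ #$ $^^ $^^ #$ $^^ $^^ ^# #$ #$ $^^ $^^ #$ $^^ $^^; concatenated:

$^^^#^##$^##$#$$^^$^^#$$^^$^^^##$#$$^^$^^#$$^^$^^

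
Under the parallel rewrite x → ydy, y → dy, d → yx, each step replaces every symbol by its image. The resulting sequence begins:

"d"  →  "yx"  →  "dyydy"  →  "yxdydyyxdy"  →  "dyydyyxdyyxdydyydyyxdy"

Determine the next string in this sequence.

yxdydyyxdydyydyyxdydyydyyxdyyxdydyyxdydyydyyxdy

Replace each of the 22 characters of dyydyyxdyyxdydyydyyxdy in place — yx dy dy yx dy dy ydy yx dy dy ydy yx dy yx dy dy yx dy dy ydy yx dy — and concatenate.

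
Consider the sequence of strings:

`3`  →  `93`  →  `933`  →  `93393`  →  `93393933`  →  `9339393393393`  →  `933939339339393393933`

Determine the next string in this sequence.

This is a Fibonacci-style word recurrence s(k) = s(k−1)·s(k−2): e.g. 93·3 = 933.
Continuing: 933939339339393393933 · 9339393393393 gives term 8.

9339393393393933939339339393393393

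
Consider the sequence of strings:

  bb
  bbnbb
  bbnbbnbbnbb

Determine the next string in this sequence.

bbnbbnbbnbbnbbnbbnbbnbb

s(k+1) = s(k)·n·s(k) — each term doubles the last with 'n' between the halves.
One more doubling of bbnbbnbbnbb gives the answer.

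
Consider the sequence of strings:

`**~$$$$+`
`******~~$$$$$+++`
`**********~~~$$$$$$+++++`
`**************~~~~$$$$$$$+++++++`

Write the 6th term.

**********************~~~~~~$$$$$$$$$+++++++++++

Reading off run lengths: * runs 2, 6, 10, 14; ~ runs 1, 2, 3, 4; $ runs 4, 5, 6, 7; + runs 1, 3, 5, 7 — each is linear in n (n = 1, 2, …).
For term 6, n = 6, so the run lengths are 22, 6, 9, 11.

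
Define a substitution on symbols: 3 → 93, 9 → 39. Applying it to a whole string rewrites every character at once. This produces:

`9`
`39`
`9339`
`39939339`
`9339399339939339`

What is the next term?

39939339933939939339399339939339

Applying the rule to each of the 16 symbols of 9339399339939339 gives the pieces 39 93 93 39 93 39 39 93 93 39 39 93 39 93 93 39, which concatenate to the answer.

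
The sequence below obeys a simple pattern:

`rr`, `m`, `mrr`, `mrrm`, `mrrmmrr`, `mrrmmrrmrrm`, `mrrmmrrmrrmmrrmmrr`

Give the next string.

This is a Fibonacci-style word recurrence s(k) = s(k−1)·s(k−2): e.g. m·rr = mrr.
So term 8 is mrrmmrrmrrmmrrmmrr·mrrmmrrmrrm.

mrrmmrrmrrmmrrmmrrmrrmmrrmrrm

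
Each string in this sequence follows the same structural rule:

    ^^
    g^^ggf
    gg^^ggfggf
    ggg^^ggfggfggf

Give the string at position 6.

Each term wraps the previous one in g on the left and ggf on the right.
From ggg^^ggfggfggf, 2 further steps: ggg^^ggfggfggf → gggg^^ggfggfggfggf → (answer).

ggggg^^ggfggfggfggfggf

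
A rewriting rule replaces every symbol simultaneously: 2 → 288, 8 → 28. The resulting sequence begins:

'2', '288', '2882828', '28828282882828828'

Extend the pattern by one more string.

Replace each of the 17 characters of 28828282882828828 in place — 288 28 28 288 28 288 28 288 28 28 288 28 288 28 28 288 28 — and concatenate.

28828282882828828288282828828288282828828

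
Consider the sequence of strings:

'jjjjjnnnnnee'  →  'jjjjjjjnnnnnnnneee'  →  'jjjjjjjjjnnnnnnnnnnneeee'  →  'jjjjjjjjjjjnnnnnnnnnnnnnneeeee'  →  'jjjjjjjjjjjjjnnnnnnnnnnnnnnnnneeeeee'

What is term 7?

Each string has the form j^{2n+1} n^{3n-1} e^{n}, where the shown terms are n = 2, 3, 4, 5, 6.
Setting n = 8 gives 17, 23, 8 characters in each block.

jjjjjjjjjjjjjjjjjnnnnnnnnnnnnnnnnnnnnnnneeeeeeee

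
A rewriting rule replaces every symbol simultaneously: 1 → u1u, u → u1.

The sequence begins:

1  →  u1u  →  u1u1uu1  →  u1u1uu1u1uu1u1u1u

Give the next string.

φ(u1u1uu1u1uu1u1u1u) expands symbol-by-symbol to u1 u1u u1 u1u u1 u1 u1u u1 u1u u1 u1 u1u u1 u1u u1 u1u u1; joining the 17 pieces gives the next term.

u1u1uu1u1uu1u1u1uu1u1uu1u1u1uu1u1uu1u1uu1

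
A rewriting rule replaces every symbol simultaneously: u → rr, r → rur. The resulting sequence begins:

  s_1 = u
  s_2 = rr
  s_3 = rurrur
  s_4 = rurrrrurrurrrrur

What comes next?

rurrrrurrurrurrurrrrurrurrrrurrurrurrurrrrur

Replace each of the 16 characters of rurrrrurrurrrrur in place — rur rr rur rur rur rur rr rur rur rr rur rur rur rur rr rur — and concatenate.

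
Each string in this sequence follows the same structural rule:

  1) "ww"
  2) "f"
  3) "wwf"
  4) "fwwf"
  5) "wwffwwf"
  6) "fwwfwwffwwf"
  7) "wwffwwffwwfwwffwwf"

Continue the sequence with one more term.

From term 3 onward, concatenate the second-to-last term with the last: ww·f = wwf, f·wwf = fwwf, …
So term 8 is fwwfwwffwwf·wwffwwffwwfwwffwwf.

fwwfwwffwwfwwffwwffwwfwwffwwf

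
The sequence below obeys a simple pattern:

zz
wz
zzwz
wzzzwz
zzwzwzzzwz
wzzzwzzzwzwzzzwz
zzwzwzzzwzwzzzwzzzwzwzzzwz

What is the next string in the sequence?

This is a Fibonacci-style word recurrence s(k) = s(k−2)·s(k−1): e.g. zz·wz = zzwz.
The next term joins wzzzwzzzwzwzzzwz and zzwzwzzzwzwzzzwzzzwzwzzzwz.

wzzzwzzzwzwzzzwzzzwzwzzzwzwzzzwzzzwzwzzzwz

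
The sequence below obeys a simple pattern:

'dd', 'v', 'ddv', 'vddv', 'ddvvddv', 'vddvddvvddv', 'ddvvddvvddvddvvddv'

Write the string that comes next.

This is a Fibonacci-style word recurrence s(k) = s(k−2)·s(k−1): e.g. dd·v = ddv.
Continuing: vddvddvvddv · ddvvddvvddvddvvddv gives term 8.

vddvddvvddvddvvddvvddvddvvddv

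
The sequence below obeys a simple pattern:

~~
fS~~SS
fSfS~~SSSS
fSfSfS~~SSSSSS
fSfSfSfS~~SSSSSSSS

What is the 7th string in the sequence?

fSfSfSfSfSfS~~SSSSSSSSSSSS

Each term wraps the previous one in fS on the left and SS on the right.
From fSfSfSfS~~SSSSSSSS, 2 further steps: fSfSfSfS~~SSSSSSSS → fSfSfSfSfS~~SSSSSSSSSS → (answer).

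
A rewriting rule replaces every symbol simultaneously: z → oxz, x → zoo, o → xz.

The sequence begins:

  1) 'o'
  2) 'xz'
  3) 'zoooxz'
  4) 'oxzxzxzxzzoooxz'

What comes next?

Rewriting the 15 symbols of oxzxzxzxzzoooxz one by one yields xz zoo oxz zoo oxz zoo oxz zoo oxz oxz xz xz xz zoo oxz; concatenated:

xzzoooxzzoooxzzoooxzzoooxzoxzxzxzxzzoooxz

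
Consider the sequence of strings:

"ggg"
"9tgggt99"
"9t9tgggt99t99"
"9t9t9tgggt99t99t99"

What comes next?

Every step adds 9t to the front and t99 to the end of the previous string.
Applying this once more to 9t9t9tgggt99t99t99:

9t9t9t9tgggt99t99t99t99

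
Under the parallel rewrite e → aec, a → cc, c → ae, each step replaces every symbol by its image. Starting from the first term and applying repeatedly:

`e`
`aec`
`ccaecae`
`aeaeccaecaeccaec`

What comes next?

φ(aeaeccaecaeccaec) expands symbol-by-symbol to cc aec cc aec ae ae cc aec ae cc aec ae ae cc aec ae; joining the 16 pieces gives the next term.

ccaecccaecaeaeccaecaeccaecaeaeccaecae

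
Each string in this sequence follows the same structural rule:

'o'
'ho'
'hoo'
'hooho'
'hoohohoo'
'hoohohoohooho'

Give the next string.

hoohohoohoohohoohohoo

Each term (from the third on) is the previous term followed by the one before it: term 3 = ho·o = hoo.
The next term joins hoohohoohooho and hoohohoo.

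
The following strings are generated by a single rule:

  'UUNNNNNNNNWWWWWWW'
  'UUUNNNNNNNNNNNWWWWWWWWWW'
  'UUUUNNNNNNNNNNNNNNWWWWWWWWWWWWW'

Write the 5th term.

Each string has the form U^{n} N^{3n+2} W^{3n+1}, where the shown terms are n = 2, 3, 4.
For term 5, n = 6, so the run lengths are 6, 20, 19.

UUUUUUNNNNNNNNNNNNNNNNNNNNWWWWWWWWWWWWWWWWWWW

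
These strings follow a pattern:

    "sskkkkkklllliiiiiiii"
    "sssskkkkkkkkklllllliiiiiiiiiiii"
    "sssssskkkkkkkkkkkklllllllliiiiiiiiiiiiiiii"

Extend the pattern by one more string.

Reading off run lengths: s runs 2, 4, 6; k runs 6, 9, 12; l runs 4, 6, 8; i runs 8, 12, 16 — each is linear in n, where the shown terms are n = 2, 3, 4.
At n = 5 the blocks have lengths 8, 15, 10, 20.

sssssssskkkkkkkkkkkkkkklllllllllliiiiiiiiiiiiiiiiiiii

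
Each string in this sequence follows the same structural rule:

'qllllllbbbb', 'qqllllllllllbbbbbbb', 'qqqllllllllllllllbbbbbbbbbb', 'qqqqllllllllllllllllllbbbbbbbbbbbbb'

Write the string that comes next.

qqqqqllllllllllllllllllllllbbbbbbbbbbbbbbbb

The n-th term is n q's then 4n+2 l's then 3n+1 b's (n = 1, 2, …).
Setting n = 5 gives 5, 22, 16 characters in each block.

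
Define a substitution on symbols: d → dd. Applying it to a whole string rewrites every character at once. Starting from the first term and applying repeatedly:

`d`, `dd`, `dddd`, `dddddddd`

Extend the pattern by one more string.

dddddddddddddddd

Expanding dddddddd: d→dd, d→dd, d→dd, d→dd, d→dd, d→dd, d→dd, d→dd. Concatenated: dd dd dd dd dd dd dd dd.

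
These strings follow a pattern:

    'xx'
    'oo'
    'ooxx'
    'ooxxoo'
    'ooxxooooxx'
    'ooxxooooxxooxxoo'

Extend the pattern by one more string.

ooxxooooxxooxxooooxxooooxx

Each term (from the third on) is the previous term followed by the one before it: term 3 = oo·xx = ooxx.
Continuing: ooxxooooxxooxxoo · ooxxooooxx gives term 7.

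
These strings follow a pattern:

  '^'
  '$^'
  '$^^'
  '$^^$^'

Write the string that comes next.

$^^$^$^^

This is a Fibonacci-style word recurrence s(k) = s(k−1)·s(k−2): e.g. $^·^ = $^^.
The next term joins $^^$^ and $^^.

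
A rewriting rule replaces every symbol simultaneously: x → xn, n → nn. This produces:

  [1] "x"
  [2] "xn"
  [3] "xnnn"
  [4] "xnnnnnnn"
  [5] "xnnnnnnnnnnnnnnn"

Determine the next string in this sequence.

xnnnnnnnnnnnnnnnnnnnnnnnnnnnnnnn

φ(xnnnnnnnnnnnnnnn) expands symbol-by-symbol to xn nn nn nn nn nn nn nn nn nn nn nn nn nn nn nn; joining the 16 pieces gives the next term.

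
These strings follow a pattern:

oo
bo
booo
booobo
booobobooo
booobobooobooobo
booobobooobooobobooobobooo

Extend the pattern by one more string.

From term 3 onward, concatenate the last term with the second-to-last: bo·oo = booo, booo·bo = booobo, …
The next term joins booobobooobooobobooobobooo and booobobooobooobo.

booobobooobooobobooobobooobooobobooobooobo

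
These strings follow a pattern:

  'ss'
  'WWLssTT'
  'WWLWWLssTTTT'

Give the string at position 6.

WWLWWLWWLWWLWWLssTTTTTTTTTT

Each term wraps the previous one in WWL on the left and TT on the right.
From WWLWWLssTTTT, 3 further steps: WWLWWLssTTTT → WWLWWLWWLssTTTTTT → WWLWWLWWLWWLssTTTTTTTT → (answer).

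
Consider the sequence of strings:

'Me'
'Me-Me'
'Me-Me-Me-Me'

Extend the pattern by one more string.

Each string is two copies of the previous one joined by '-'.
Doubling Me-Me-Me-Me with '-' between the halves:

Me-Me-Me-Me-Me-Me-Me-Me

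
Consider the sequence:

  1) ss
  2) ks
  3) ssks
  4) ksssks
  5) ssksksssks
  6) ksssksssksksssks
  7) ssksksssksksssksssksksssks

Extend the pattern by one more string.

ksssksssksksssksssksksssksksssksssksksssks

This is a Fibonacci-style word recurrence s(k) = s(k−2)·s(k−1): e.g. ss·ks = ssks.
So term 8 is ksssksssksksssks·ssksksssksksssksssksksssks.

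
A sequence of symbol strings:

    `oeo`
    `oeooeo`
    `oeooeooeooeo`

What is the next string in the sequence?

oeooeooeooeooeooeooeooeo

s(k+1) = s(k)·s(k) — each term doubles the last.
So the next term is two copies of oeooeooeooeo.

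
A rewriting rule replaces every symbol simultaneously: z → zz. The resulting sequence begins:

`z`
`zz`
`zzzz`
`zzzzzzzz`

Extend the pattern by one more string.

zzzzzzzzzzzzzzzz

Expanding zzzzzzzz: z→zz, z→zz, z→zz, z→zz, z→zz, z→zz, z→zz, z→zz. Concatenated: zz zz zz zz zz zz zz zz.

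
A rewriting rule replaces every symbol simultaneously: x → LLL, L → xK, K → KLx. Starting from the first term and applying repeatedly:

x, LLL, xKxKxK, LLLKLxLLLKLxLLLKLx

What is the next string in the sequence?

Rewriting the 18 symbols of LLLKLxLLLKLxLLLKLx one by one yields xK xK xK KLx xK LLL xK xK xK KLx xK LLL xK xK xK KLx xK LLL; concatenated:

xKxKxKKLxxKLLLxKxKxKKLxxKLLLxKxKxKKLxxKLLL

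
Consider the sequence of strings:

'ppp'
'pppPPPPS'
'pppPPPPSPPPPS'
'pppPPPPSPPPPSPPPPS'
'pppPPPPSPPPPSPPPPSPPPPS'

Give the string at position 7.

The strings grow by a fixed suffix PPPPS each time.
From pppPPPPSPPPPSPPPPSPPPPS, 2 further steps: pppPPPPSPPPPSPPPPSPPPPS → pppPPPPSPPPPSPPPPSPPPPSPPPPS → (answer).

pppPPPPSPPPPSPPPPSPPPPSPPPPSPPPPS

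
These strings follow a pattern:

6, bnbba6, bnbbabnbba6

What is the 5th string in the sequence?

Every step adds bnbba at the front: s(k+1) = bnbba·s(k).
From bnbbabnbba6, 2 further steps: bnbbabnbba6 → bnbbabnbbabnbba6 → (answer).

bnbbabnbbabnbbabnbba6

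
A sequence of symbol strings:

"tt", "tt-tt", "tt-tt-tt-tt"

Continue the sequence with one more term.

tt-tt-tt-tt-tt-tt-tt-tt

s(k+1) = s(k)·-·s(k) — each term doubles the last with '-' between the halves.
One more doubling of tt-tt-tt-tt gives the answer.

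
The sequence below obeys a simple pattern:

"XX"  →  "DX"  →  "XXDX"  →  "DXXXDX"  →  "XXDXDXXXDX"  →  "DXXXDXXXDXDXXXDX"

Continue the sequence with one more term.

XXDXDXXXDXDXXXDXXXDXDXXXDX

Each term (from the third on) is the two preceding terms concatenated in order: term 3 = XX·DX = XXDX.
The next term joins XXDXDXXXDX and DXXXDXXXDXDXXXDX.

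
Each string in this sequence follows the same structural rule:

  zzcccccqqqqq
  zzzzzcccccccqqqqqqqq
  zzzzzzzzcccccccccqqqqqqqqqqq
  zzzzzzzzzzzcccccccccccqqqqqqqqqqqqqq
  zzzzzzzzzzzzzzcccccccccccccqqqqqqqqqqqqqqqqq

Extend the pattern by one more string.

zzzzzzzzzzzzzzzzzcccccccccccccccqqqqqqqqqqqqqqqqqqqq

Each string has the form z^{3n-1} c^{2n+3} q^{3n+2} (n = 1, 2, …).
Setting n = 6 gives 17, 15, 20 characters in each block.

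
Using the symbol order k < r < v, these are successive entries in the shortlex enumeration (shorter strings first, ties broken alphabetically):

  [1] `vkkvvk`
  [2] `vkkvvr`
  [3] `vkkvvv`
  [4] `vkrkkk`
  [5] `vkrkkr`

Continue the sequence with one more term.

vkrkkv

Find the rightmost character of vkrkkr below v, bump it to the next letter, and reset everything to its right to k.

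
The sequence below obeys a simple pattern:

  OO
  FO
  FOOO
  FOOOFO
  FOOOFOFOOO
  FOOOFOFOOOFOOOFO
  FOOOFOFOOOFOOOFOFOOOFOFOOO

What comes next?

This is a Fibonacci-style word recurrence s(k) = s(k−1)·s(k−2): e.g. FO·OO = FOOO.
So term 8 is FOOOFOFOOOFOOOFOFOOOFOFOOO·FOOOFOFOOOFOOOFO.

FOOOFOFOOOFOOOFOFOOOFOFOOOFOOOFOFOOOFOOOFO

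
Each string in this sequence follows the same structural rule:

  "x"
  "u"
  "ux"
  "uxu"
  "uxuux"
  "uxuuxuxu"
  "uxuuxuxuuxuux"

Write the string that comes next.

uxuuxuxuuxuuxuxuuxuxu

Each term (from the third on) is the previous term followed by the one before it: term 3 = u·x = ux.
So term 8 is uxuuxuxuuxuux·uxuuxuxu.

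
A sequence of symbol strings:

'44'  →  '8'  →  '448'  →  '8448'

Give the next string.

Each term (from the third on) is the two preceding terms concatenated in order: term 3 = 44·8 = 448.
The next term joins 448 and 8448.

4488448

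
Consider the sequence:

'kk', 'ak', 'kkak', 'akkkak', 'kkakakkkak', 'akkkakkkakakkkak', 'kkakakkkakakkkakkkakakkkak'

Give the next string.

akkkakkkakakkkakkkakakkkakakkkakkkakakkkak

From term 3 onward, concatenate the second-to-last term with the last: kk·ak = kkak, ak·kkak = akkkak, …
So term 8 is akkkakkkakakkkak·kkakakkkakakkkakkkakakkkak.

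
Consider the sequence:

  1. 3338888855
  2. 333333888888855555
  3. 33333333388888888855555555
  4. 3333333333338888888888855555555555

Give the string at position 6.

33333333333333333388888888888888855555555555555555

Reading off run lengths: 3 runs 3, 6, 9, 12; 8 runs 5, 7, 9, 11; 5 runs 2, 5, 8, 11 — each is linear in n (n = 1, 2, …).
Setting n = 6 gives 18, 15, 17 characters in each block.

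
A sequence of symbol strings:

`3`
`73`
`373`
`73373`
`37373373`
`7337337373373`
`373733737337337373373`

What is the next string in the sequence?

Each term (from the third on) is the two preceding terms concatenated in order: term 3 = 3·73 = 373.
The next term joins 7337337373373 and 373733737337337373373.

7337337373373373733737337337373373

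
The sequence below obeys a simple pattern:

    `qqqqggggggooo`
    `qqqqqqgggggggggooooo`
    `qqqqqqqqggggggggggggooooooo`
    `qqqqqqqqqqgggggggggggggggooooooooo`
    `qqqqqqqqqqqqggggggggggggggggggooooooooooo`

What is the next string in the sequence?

Reading off run lengths: q runs 4, 6, 8, 10, 12; g runs 6, 9, 12, 15, 18; o runs 3, 5, 7, 9, 11 — each is linear in n, where the shown terms are n = 2, 3, 4, 5, 6.
For the next term, n = 7, so the run lengths are 14, 21, 13.

qqqqqqqqqqqqqqgggggggggggggggggggggooooooooooooo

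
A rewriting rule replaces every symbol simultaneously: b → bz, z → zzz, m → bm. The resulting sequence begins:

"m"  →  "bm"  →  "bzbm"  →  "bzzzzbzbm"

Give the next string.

Expanding bzzzzbzbm: b→bz, z→zzz, z→zzz, z→zzz, z→zzz, b→bz, z→zzz, b→bz, m→bm. Concatenated: bz zzz zzz zzz zzz bz zzz bz bm.

bzzzzzzzzzzzzzbzzzzbzbm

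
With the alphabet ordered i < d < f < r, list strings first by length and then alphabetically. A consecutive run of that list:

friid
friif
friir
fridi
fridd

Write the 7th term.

fridr

Advancing 2 positions from fridd through fridd → fridf reaches term 7.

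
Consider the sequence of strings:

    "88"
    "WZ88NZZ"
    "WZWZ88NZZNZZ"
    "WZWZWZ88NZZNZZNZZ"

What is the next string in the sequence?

Each term wraps the previous one in WZ on the left and NZZ on the right.
One more step from WZWZWZ88NZZNZZNZZ gives the answer.

WZWZWZWZ88NZZNZZNZZNZZ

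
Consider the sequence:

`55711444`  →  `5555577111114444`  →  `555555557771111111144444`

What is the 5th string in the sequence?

5555555555555577777111111111111114444444

Each string has the form 5^{3n-1} 7^{n} 1^{3n-1} 4^{n+2} (n = 1, 2, …).
For term 5, n = 5, so the run lengths are 14, 5, 14, 7.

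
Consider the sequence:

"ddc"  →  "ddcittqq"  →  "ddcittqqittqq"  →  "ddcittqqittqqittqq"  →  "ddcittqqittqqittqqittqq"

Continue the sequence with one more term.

Every step adds ittqq to the end: s(k+1) = s(k)·ittqq.
One more step from ddcittqqittqqittqqittqq gives the answer.

ddcittqqittqqittqqittqqittqq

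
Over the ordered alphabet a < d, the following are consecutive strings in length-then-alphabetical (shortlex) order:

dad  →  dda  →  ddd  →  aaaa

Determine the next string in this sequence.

aaad

The successor of aaaa increments the rightmost position that isn't already d and resets every position after it to a.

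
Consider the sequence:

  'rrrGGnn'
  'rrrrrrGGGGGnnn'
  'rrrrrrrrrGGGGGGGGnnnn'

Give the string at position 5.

Reading off run lengths: r runs 3, 6, 9; G runs 2, 5, 8; n runs 2, 3, 4 — each is linear in n (n = 1, 2, …).
For term 5, n = 5, so the run lengths are 15, 14, 6.

rrrrrrrrrrrrrrrGGGGGGGGGGGGGGnnnnnn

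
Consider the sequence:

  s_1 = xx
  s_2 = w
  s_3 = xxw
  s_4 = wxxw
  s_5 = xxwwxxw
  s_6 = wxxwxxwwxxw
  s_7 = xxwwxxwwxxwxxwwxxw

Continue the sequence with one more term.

wxxwxxwwxxwxxwwxxwwxxwxxwwxxw

This is a Fibonacci-style word recurrence s(k) = s(k−2)·s(k−1): e.g. xx·w = xxw.
The next term joins wxxwxxwwxxw and xxwwxxwwxxwxxwwxxw.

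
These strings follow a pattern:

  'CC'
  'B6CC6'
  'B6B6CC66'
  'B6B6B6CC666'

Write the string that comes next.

Every step adds B6 to the front and 6 to the end of the previous string.
One more step from B6B6B6CC666 gives the answer.

B6B6B6B6CC6666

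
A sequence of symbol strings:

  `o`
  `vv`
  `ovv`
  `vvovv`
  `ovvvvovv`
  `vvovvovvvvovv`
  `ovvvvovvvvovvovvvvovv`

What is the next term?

vvovvovvvvovvovvvvovvvvovvovvvvovv

This is a Fibonacci-style word recurrence s(k) = s(k−2)·s(k−1): e.g. o·vv = ovv.
So term 8 is vvovvovvvvovv·ovvvvovvvvovvovvvvovv.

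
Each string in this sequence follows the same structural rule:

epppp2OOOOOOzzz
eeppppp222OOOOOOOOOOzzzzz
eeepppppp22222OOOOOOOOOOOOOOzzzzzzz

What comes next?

Term n consists of n e's, followed by n+3 p's, followed by 2n-1 2's, followed by 4n+2 O's, followed by 2n+1 z's (n = 1, 2, …).
At n = 4 the blocks have lengths 4, 7, 7, 18, 9.

eeeeppppppp2222222OOOOOOOOOOOOOOOOOOzzzzzzzzz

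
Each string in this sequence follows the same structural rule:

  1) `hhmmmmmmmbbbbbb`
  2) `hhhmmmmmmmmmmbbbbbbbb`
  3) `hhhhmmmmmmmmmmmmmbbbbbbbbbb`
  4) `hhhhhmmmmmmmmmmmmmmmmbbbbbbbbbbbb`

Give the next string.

hhhhhhmmmmmmmmmmmmmmmmmmmbbbbbbbbbbbbbb

Each string has the form h^{n} m^{3n+1} b^{2n+2}, where the shown terms are n = 2, 3, 4, 5.
At n = 6 the blocks have lengths 6, 19, 14.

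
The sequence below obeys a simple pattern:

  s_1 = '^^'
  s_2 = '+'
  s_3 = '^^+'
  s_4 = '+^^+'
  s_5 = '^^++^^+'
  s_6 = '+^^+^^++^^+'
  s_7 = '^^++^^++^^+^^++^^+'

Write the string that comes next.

Each term (from the third on) is the two preceding terms concatenated in order: term 3 = ^^·+ = ^^+.
Continuing: +^^+^^++^^+ · ^^++^^++^^+^^++^^+ gives term 8.

+^^+^^++^^+^^++^^++^^+^^++^^+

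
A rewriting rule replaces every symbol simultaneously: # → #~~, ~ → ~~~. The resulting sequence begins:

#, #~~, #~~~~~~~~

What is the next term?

Rewriting each symbol of #~~~~~~~~: #→#~~, ~→~~~, ~→~~~, ~→~~~, ~→~~~, ~→~~~, ~→~~~, ~→~~~, ~→~~~, which concatenates to #~~ ~~~ ~~~ ~~~ ~~~ ~~~ ~~~ ~~~ ~~~.

#~~~~~~~~~~~~~~~~~~~~~~~~~~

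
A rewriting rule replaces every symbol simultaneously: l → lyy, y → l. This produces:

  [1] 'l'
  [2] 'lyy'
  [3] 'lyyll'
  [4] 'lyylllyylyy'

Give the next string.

Rewriting each symbol of lyylllyylyy: l→lyy, y→l, y→l, l→lyy, l→lyy, l→lyy, y→l, y→l, l→lyy, y→l, y→l, which concatenates to lyy l l lyy lyy lyy l l lyy l l.

lyylllyylyylyylllyyll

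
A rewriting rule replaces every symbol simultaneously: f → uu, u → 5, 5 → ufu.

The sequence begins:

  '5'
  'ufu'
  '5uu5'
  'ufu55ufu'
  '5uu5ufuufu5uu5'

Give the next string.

Rewriting the 14 symbols of 5uu5ufuufu5uu5 one by one yields ufu 5 5 ufu 5 uu 5 5 uu 5 ufu 5 5 ufu; concatenated:

ufu55ufu5uu55uu5ufu55ufu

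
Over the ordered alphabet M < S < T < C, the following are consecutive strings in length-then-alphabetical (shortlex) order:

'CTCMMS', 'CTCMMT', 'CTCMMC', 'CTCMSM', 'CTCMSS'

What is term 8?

CTCMTM

Advancing 3 positions from CTCMSS through CTCMSS → CTCMST → CTCMSC reaches term 8.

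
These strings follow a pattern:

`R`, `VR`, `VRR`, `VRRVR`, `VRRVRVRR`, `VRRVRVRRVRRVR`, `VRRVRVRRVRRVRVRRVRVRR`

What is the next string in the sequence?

From term 3 onward, concatenate the last term with the second-to-last: VR·R = VRR, VRR·VR = VRRVR, …
The next term joins VRRVRVRRVRRVRVRRVRVRR and VRRVRVRRVRRVR.

VRRVRVRRVRRVRVRRVRVRRVRRVRVRRVRRVR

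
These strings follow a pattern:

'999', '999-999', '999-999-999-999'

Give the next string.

Every step duplicates the string with '-' between the halves.
Doubling 999-999-999-999 with '-' between the halves:

999-999-999-999-999-999-999-999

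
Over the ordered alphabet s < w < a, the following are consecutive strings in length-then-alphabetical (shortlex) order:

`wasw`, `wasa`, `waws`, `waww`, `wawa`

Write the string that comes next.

waas

Treat wawa as a base-3 numeral over the given alphabet and add one, carrying through any trailing a's.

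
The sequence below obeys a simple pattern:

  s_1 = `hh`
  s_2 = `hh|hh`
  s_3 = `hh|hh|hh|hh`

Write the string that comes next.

s(k+1) = s(k)·|·s(k) — each term doubles the last with '|' between the halves.
So the next term is two copies of hh|hh|hh|hh with '|' between the halves.

hh|hh|hh|hh|hh|hh|hh|hh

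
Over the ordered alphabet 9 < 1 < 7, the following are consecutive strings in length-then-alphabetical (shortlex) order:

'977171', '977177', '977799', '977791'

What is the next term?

Treat 977791 as a base-3 numeral over the given alphabet and add one, carrying through any trailing 7's.

977797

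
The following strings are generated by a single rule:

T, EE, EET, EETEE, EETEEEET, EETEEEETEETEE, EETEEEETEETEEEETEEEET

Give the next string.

EETEEEETEETEEEETEEEETEETEEEETEETEE

This is a Fibonacci-style word recurrence s(k) = s(k−1)·s(k−2): e.g. EE·T = EET.
The next term joins EETEEEETEETEEEETEEEET and EETEEEETEETEE.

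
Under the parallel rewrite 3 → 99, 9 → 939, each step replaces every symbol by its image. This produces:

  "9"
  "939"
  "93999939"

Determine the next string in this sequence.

9399993993993993999939

Apply φ to 93999939 symbol by symbol: 9→939, 3→99, 9→939, 9→939, 9→939, 9→939, 3→99, 9→939; joined: 939 99 939 939 939 939 99 939.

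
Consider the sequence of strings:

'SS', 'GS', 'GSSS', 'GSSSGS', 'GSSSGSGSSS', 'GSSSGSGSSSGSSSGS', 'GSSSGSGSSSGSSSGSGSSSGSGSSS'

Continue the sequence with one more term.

Each term (from the third on) is the previous term followed by the one before it: term 3 = GS·SS = GSSS.
So term 8 is GSSSGSGSSSGSSSGSGSSSGSGSSS·GSSSGSGSSSGSSSGS.

GSSSGSGSSSGSSSGSGSSSGSGSSSGSSSGSGSSSGSSSGS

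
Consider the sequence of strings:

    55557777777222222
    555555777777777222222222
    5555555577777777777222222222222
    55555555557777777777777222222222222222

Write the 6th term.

5555555555555577777777777777777222222222222222222222

The n-th term is 2n 5's then 2n+3 7's then 3n 2's, where the shown terms are n = 2, 3, 4, 5.
At n = 7 the blocks have lengths 14, 17, 21.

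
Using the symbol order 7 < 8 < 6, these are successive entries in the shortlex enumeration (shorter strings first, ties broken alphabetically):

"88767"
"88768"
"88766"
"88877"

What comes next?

88878

The successor of 88877 increments the rightmost position that isn't already 6 and resets every position after it to 7.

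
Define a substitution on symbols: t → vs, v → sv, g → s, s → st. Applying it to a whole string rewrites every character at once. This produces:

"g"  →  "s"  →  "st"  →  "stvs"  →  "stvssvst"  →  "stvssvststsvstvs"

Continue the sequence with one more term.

Applying the rule to each of the 16 symbols of stvssvststsvstvs gives the pieces st vs sv st st sv st vs st vs st sv st vs sv st, which concatenate to the answer.

stvssvststsvstvsstvsstsvstvssvst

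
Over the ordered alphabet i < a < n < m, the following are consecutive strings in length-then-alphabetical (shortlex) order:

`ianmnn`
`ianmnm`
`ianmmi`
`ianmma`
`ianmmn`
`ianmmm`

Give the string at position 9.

iamiin

Stepping forward 3 times from ianmmm: ianmmm → iamiii → iamiia, then the target.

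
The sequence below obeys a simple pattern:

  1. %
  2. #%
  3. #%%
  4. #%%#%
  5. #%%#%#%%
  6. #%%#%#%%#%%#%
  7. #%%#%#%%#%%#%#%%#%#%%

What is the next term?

From term 3 onward, concatenate the last term with the second-to-last: #%·% = #%%, #%%·#% = #%%#%, …
So term 8 is #%%#%#%%#%%#%#%%#%#%%·#%%#%#%%#%%#%.

#%%#%#%%#%%#%#%%#%#%%#%%#%#%%#%%#%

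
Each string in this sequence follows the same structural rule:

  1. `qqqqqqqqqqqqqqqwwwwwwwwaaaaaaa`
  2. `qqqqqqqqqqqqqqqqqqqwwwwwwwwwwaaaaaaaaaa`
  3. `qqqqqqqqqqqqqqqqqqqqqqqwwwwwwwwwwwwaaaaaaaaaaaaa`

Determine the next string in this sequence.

qqqqqqqqqqqqqqqqqqqqqqqqqqqwwwwwwwwwwwwwwaaaaaaaaaaaaaaaa

Each string has the form q^{4n+3} w^{2n+2} a^{3n-2}, where the shown terms are n = 3, 4, 5.
At n = 6 the blocks have lengths 27, 14, 16.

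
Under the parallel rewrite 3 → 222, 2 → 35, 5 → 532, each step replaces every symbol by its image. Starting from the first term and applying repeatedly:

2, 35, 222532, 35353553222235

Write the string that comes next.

22253222253222253253222235353535222532

φ(35353553222235) expands symbol-by-symbol to 222 532 222 532 222 532 532 222 35 35 35 35 222 532; joining the 14 pieces gives the next term.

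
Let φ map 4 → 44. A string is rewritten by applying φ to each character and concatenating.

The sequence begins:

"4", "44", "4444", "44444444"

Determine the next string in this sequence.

Expanding 44444444: 4→44, 4→44, 4→44, 4→44, 4→44, 4→44, 4→44, 4→44. Concatenated: 44 44 44 44 44 44 44 44.

4444444444444444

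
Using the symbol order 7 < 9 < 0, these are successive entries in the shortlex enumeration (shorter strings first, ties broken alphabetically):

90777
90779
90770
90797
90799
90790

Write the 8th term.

Advancing 2 positions from 90790 through 90790 → 90707 reaches term 8.

90709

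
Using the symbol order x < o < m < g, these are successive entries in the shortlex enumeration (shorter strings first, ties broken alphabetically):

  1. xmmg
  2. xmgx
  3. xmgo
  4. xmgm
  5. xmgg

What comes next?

xgxx

Treat xmgg as a base-4 numeral over the given alphabet and add one, carrying through any trailing g's.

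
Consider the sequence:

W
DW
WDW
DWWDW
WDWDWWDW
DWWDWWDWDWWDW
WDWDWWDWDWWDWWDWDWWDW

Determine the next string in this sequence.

DWWDWWDWDWWDWWDWDWWDWDWWDWWDWDWWDW

Each term (from the third on) is the two preceding terms concatenated in order: term 3 = W·DW = WDW.
The next term joins DWWDWWDWDWWDW and WDWDWWDWDWWDWWDWDWWDW.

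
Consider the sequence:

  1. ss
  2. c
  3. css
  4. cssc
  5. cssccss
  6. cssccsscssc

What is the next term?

This is a Fibonacci-style word recurrence s(k) = s(k−1)·s(k−2): e.g. c·ss = css.
Continuing: cssccsscssc · cssccss gives term 7.

cssccsscssccssccss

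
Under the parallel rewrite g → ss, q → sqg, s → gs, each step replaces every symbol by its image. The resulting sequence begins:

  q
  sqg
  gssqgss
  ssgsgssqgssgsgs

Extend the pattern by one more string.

Applying the rule to each of the 15 symbols of ssgsgssqgssgsgs gives the pieces gs gs ss gs ss gs gs sqg ss gs gs ss gs ss gs, which concatenate to the answer.

gsgsssgsssgsgssqgssgsgsssgsssgs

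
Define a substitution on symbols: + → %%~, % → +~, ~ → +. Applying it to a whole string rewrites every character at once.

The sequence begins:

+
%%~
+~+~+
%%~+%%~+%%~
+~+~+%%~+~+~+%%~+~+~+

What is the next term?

%%~+%%~+%%~+~+~+%%~+%%~+%%~+~+~+%%~+%%~+%%~

Applying the rule to each of the 21 symbols of +~+~+%%~+~+~+%%~+~+~+ gives the pieces %%~ + %%~ + %%~ +~ +~ + %%~ + %%~ + %%~ +~ +~ + %%~ + %%~ + %%~, which concatenate to the answer.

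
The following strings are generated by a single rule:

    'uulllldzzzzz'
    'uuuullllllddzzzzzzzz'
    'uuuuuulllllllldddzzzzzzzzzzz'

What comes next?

The n-th term is 2n u's then 2n+2 l's then n d's then 3n+2 z's (n = 1, 2, …).
At n = 4 the blocks have lengths 8, 10, 4, 14.

uuuuuuuullllllllllddddzzzzzzzzzzzzzz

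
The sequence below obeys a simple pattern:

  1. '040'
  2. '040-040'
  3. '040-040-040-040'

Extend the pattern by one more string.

s(k+1) = s(k)·-·s(k) — each term doubles the last with '-' between the halves.
Doubling 040-040-040-040 with '-' between the halves:

040-040-040-040-040-040-040-040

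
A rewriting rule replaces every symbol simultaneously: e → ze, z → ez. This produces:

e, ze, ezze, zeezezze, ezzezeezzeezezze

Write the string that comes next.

Replace each of the 16 characters of ezzezeezzeezezze in place — ze ez ez ze ez ze ze ez ez ze ze ez ze ez ez ze — and concatenate.

zeezezzeezzezeezezzezeezzeezezze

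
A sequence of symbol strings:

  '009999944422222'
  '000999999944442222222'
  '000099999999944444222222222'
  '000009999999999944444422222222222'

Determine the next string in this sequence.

000000999999999999944444442222222222222

Term n consists of n 0's, followed by 2n+1 9's, followed by n+1 4's, followed by 2n+1 2's, where the shown terms are n = 2, 3, 4, 5.
At n = 6 the blocks have lengths 6, 13, 7, 13.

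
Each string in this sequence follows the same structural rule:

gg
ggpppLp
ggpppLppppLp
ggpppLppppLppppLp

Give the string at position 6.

The strings grow by a fixed suffix pppLp each time.
From ggpppLppppLppppLp, 2 further steps: ggpppLppppLppppLp → ggpppLppppLppppLppppLp → (answer).

ggpppLppppLppppLppppLppppLp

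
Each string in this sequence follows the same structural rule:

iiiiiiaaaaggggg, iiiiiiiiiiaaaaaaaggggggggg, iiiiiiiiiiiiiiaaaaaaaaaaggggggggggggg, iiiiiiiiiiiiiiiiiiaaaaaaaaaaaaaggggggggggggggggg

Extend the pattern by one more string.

iiiiiiiiiiiiiiiiiiiiiiaaaaaaaaaaaaaaaaggggggggggggggggggggg

The n-th term is 4n+2 i's then 3n+1 a's then 4n+1 g's (n = 1, 2, …).
Setting n = 5 gives 22, 16, 21 characters in each block.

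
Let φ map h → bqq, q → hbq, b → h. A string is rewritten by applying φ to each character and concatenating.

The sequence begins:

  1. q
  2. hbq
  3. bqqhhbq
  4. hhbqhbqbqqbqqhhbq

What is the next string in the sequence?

Replace each of the 17 characters of hhbqhbqbqqbqqhhbq in place — bqq bqq h hbq bqq h hbq h hbq hbq h hbq hbq bqq bqq h hbq — and concatenate.

bqqbqqhhbqbqqhhbqhhbqhbqhhbqhbqbqqbqqhhbq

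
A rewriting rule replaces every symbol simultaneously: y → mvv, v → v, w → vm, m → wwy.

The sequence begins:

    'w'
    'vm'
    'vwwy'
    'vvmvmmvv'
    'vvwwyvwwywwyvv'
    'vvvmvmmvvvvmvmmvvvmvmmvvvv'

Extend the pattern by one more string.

Replace each of the 26 characters of vvvmvmmvvvvmvmmvvvmvmmvvvv in place — v v v wwy v wwy wwy v v v v wwy v wwy wwy v v v wwy v wwy wwy v v v v — and concatenate.

vvvwwyvwwywwyvvvvwwyvwwywwyvvvwwyvwwywwyvvvv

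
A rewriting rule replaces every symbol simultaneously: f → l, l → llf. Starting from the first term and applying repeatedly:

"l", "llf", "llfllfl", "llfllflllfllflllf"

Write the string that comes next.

llfllflllfllflllfllfllflllfllflllfllfllfl

Applying the rule to each of the 17 symbols of llfllflllfllflllf gives the pieces llf llf l llf llf l llf llf llf l llf llf l llf llf llf l, which concatenate to the answer.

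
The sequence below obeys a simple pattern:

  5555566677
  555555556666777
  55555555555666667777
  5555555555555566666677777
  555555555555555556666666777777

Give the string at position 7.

5555555555555555555555566666666677777777

Each string has the form 5^{3n-1} 6^{n+1} 7^{n}, where the shown terms are n = 2, 3, 4, 5, 6.
Setting n = 8 gives 23, 9, 8 characters in each block.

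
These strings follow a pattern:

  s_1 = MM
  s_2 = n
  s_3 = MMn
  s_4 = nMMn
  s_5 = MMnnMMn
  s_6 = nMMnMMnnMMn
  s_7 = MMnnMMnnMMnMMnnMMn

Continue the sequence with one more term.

From term 3 onward, concatenate the second-to-last term with the last: MM·n = MMn, n·MMn = nMMn, …
The next term joins nMMnMMnnMMn and MMnnMMnnMMnMMnnMMn.

nMMnMMnnMMnMMnnMMnnMMnMMnnMMn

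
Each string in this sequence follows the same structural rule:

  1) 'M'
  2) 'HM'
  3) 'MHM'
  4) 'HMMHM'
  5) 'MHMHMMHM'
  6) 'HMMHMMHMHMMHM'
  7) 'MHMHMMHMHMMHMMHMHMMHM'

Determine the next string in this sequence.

HMMHMMHMHMMHMMHMHMMHMHMMHMMHMHMMHM

From term 3 onward, concatenate the second-to-last term with the last: M·HM = MHM, HM·MHM = HMMHM, …
The next term joins HMMHMMHMHMMHM and MHMHMMHMHMMHMMHMHMMHM.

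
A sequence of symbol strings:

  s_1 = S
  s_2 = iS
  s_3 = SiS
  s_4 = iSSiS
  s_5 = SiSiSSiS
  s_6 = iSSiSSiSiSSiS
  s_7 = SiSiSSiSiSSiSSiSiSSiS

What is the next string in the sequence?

iSSiSSiSiSSiSSiSiSSiSiSSiSSiSiSSiS

From term 3 onward, concatenate the second-to-last term with the last: S·iS = SiS, iS·SiS = iSSiS, …
Continuing: iSSiSSiSiSSiS · SiSiSSiSiSSiSSiSiSSiS gives term 8.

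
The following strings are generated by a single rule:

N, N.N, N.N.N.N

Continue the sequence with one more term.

N.N.N.N.N.N.N.N

s(k+1) = s(k)·.·s(k) — each term doubles the last with '.' between the halves.
So the next term is two copies of N.N.N.N with '.' between the halves.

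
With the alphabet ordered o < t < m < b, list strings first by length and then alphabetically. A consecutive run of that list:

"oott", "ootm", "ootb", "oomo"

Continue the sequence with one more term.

The successor of oomo increments the rightmost position that isn't already b and resets every position after it to o.

oomt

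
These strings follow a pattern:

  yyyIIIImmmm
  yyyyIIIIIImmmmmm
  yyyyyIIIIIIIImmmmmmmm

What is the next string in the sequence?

Term n consists of n+1 y's, followed by 2n I's, followed by 2n m's, where the shown terms are n = 2, 3, 4.
Setting n = 5 gives 6, 10, 10 characters in each block.

yyyyyyIIIIIIIIIImmmmmmmmmm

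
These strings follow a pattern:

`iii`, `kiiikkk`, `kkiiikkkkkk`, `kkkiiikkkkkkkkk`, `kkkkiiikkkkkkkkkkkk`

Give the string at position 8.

kkkkkkkiiikkkkkkkkkkkkkkkkkkkkk

Every step adds k to the front and kkk to the end of the previous string.
From kkkkiiikkkkkkkkkkkk, 3 further steps: kkkkiiikkkkkkkkkkkk → kkkkkiiikkkkkkkkkkkkkkk → kkkkkkiiikkkkkkkkkkkkkkkkkk → (answer).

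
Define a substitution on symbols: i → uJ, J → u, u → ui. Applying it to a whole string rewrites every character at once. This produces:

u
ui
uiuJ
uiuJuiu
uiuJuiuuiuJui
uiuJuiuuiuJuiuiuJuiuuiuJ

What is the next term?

Replace each of the 24 characters of uiuJuiuuiuJuiuiuJuiuuiuJ in place — ui uJ ui u ui uJ ui ui uJ ui u ui uJ ui uJ ui u ui uJ ui ui uJ ui u — and concatenate.

uiuJuiuuiuJuiuiuJuiuuiuJuiuJuiuuiuJuiuiuJuiu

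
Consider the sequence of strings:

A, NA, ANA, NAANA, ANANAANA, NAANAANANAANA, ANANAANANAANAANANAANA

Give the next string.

From term 3 onward, concatenate the second-to-last term with the last: A·NA = ANA, NA·ANA = NAANA, …
Continuing: NAANAANANAANA · ANANAANANAANAANANAANA gives term 8.

NAANAANANAANAANANAANANAANAANANAANA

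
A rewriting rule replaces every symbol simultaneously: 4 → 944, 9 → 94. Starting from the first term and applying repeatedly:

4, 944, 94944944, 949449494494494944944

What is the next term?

Replace each of the 21 characters of 949449494494494944944 in place — 94 944 94 944 944 94 944 94 944 944 94 944 944 94 944 94 944 944 94 944 944 — and concatenate.

9494494944944949449494494494944944949449494494494944944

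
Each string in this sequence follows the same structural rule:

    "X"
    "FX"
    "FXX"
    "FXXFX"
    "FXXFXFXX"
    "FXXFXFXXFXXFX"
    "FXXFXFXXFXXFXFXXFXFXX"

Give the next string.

FXXFXFXXFXXFXFXXFXFXXFXXFXFXXFXXFX

Each term (from the third on) is the previous term followed by the one before it: term 3 = FX·X = FXX.
Continuing: FXXFXFXXFXXFXFXXFXFXX · FXXFXFXXFXXFX gives term 8.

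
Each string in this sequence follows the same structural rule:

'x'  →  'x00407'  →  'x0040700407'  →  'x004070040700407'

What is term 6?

The strings grow by a fixed suffix 00407 each time.
From x004070040700407, 2 further steps: x004070040700407 → x00407004070040700407 → (answer).

x0040700407004070040700407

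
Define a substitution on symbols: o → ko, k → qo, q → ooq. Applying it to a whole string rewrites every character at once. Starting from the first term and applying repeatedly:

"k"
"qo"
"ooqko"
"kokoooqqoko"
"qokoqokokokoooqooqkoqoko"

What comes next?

Replace each of the 24 characters of qokoqokokokoooqooqkoqoko in place — ooq ko qo ko ooq ko qo ko qo ko qo ko ko ko ooq ko ko ooq qo ko ooq ko qo ko — and concatenate.

ooqkoqokoooqkoqokoqokoqokokokoooqkokoooqqokoooqkoqoko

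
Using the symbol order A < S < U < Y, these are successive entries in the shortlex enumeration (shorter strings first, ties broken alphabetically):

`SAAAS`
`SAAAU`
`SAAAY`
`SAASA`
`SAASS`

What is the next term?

Treat SAASS as a base-4 numeral over the given alphabet and add one, carrying through any trailing Y's.

SAASU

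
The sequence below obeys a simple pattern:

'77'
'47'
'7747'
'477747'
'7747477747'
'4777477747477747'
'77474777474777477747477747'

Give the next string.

From term 3 onward, concatenate the second-to-last term with the last: 77·47 = 7747, 47·7747 = 477747, …
So term 8 is 4777477747477747·77474777474777477747477747.

477747774747774777474777474777477747477747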